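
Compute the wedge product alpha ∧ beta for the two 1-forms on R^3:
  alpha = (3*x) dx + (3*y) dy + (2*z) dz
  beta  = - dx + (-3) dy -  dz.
alpha ∧ beta = (-9*x + 3*y) dx ∧ dy + (-3*x + 2*z) dx ∧ dz + (-3*y + 6*z) dy ∧ dz

Distribute the wedge, using dx_i ∧ dx_j = -dx_j ∧ dx_i and dx_i ∧ dx_i = 0. For each pair (i, j) with i < j, the coefficient of dx_i ∧ dx_j in alpha ∧ beta is (alpha_i * beta_j - alpha_j * beta_i). Collecting: alpha ∧ beta = (-9*x + 3*y) dx ∧ dy + (-3*x + 2*z) dx ∧ dz + (-3*y + 6*z) dy ∧ dz.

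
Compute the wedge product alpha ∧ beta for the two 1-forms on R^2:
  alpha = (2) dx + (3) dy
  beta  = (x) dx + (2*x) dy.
alpha ∧ beta = (x) dx ∧ dy

Distribute the wedge, using dx_i ∧ dx_j = -dx_j ∧ dx_i and dx_i ∧ dx_i = 0. For each pair (i, j) with i < j, the coefficient of dx_i ∧ dx_j in alpha ∧ beta is (alpha_i * beta_j - alpha_j * beta_i). Collecting: alpha ∧ beta = (x) dx ∧ dy.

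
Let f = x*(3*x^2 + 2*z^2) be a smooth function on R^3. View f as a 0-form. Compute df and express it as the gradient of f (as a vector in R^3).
df = (9*x^2 + 2*z^2) dx + (0) dy + (4*x*z) dz; grad f = (9*x^2 + 2*z^2, 0, 4*x*z)

For a 0-form f, d f = (∂f/∂x) dx + (∂f/∂y) dy + (∂f/∂z) dz. The components of the vector representation are exactly the entries of grad f in Cartesian coordinates:
  ∂f/∂x = 9*x^2 + 2*z^2
  ∂f/∂y = 0
  ∂f/∂z = 4*x*z.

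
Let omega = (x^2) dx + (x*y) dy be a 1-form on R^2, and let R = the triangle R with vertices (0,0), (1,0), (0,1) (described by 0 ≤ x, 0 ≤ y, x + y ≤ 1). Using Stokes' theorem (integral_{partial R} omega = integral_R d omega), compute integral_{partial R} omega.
integral_(partial R) omega = 1/6

Stokes: integral_partial_R omega = integral_R d omega with d omega = (∂Q/∂x - ∂P/∂y) dx ∧ dy.
  ∂Q/∂x = y
  ∂P/∂y = 0
  integrand = ∂Q/∂x - ∂P/∂y = y.
Integrating over R: integral_0^1 integral_0^{1-x} (y) dy dx = 1/6.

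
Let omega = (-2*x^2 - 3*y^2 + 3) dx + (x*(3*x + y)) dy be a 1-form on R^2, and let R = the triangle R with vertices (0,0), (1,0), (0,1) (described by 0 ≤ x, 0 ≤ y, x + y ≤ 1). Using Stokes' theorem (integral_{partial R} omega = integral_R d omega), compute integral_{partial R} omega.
integral_(partial R) omega = 13/6

Stokes: integral_partial_R omega = integral_R d omega with d omega = (∂Q/∂x - ∂P/∂y) dx ∧ dy.
  ∂Q/∂x = 6*x + y
  ∂P/∂y = -6*y
  integrand = ∂Q/∂x - ∂P/∂y = 6*x + 7*y.
Integrating over R: integral_0^1 integral_0^{1-x} (6*x + 7*y) dy dx = 13/6.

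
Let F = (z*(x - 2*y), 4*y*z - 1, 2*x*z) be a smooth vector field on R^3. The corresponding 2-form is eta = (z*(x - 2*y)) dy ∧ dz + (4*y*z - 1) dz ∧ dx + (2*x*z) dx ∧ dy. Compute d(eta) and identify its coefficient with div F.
d(eta) = (2*x + 5*z) dx ∧ dy ∧ dz; div F = 2*x + 5*z

For a 2-form in R^3 of the form above, applying d gives a 3-form with coefficient ∂P/∂x + ∂Q/∂y + ∂R/∂z:
  ∂P/∂x = z
  ∂Q/∂y = 4*z
  ∂R/∂z = 2*x
Sum = 2*x + 5*z, which is exactly div F.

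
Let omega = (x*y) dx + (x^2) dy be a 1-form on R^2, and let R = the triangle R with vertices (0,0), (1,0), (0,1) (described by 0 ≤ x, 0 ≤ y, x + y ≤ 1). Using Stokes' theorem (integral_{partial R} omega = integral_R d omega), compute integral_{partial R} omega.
integral_(partial R) omega = 1/6

Stokes: integral_partial_R omega = integral_R d omega with d omega = (∂Q/∂x - ∂P/∂y) dx ∧ dy.
  ∂Q/∂x = 2*x
  ∂P/∂y = x
  integrand = ∂Q/∂x - ∂P/∂y = x.
Integrating over R: integral_0^1 integral_0^{1-x} (x) dy dx = 1/6.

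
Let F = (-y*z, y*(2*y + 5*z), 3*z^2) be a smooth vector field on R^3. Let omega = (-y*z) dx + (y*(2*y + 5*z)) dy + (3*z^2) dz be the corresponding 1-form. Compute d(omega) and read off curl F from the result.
d(omega) = (-5*y) dy ∧ dz + (-y) dz ∧ dx + (z) dx ∧ dy; curl F = (-5*y, -y, z)

d omega = sum_{i<j} (∂f_j/∂x_i - ∂f_i/∂x_j) dx_i ∧ dx_j. Under the identification (dy ∧ dz, dz ∧ dx, dx ∧ dy) ↔ (e_x, e_y, e_z), the coefficients are exactly the components of curl F. Compute:
  ∂R/∂y - ∂Q/∂z = (0) - (5*y) = -5*y
  ∂P/∂z - ∂R/∂x = (-y) - (0) = -y
  ∂Q/∂x - ∂P/∂y = (0) - (-z) = z.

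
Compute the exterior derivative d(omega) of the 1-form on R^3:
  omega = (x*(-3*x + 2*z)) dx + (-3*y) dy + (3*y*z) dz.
d(omega) = (-2*x) dx ∧ dz + (3*z) dy ∧ dz

For a 1-form omega = sum_i f_i dx_i, the exterior derivative is
  d(omega) = sum_{i < j} (∂f_j/∂x_i - ∂f_i/∂x_j) dx_i ∧ dx_j.
  coefficient of dx ∧ dz: ∂f_3/∂x - ∂f_1/∂z = ∂(3*y*z)/∂x - ∂(x*(-3*x + 2*z))/∂z = -2*x
  coefficient of dy ∧ dz: ∂f_3/∂y - ∂f_2/∂z = ∂(3*y*z)/∂y - ∂(-3*y)/∂z = 3*z
Assembling: d(omega) = (-2*x) dx ∧ dz + (3*z) dy ∧ dz.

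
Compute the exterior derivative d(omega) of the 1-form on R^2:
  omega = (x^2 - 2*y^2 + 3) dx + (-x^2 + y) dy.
d(omega) = (-2*x + 4*y) dx ∧ dy

For a 1-form omega = sum_i f_i dx_i, the exterior derivative is
  d(omega) = sum_{i < j} (∂f_j/∂x_i - ∂f_i/∂x_j) dx_i ∧ dx_j.
  coefficient of dx ∧ dy: ∂f_2/∂x - ∂f_1/∂y = ∂(-x^2 + y)/∂x - ∂(x^2 - 2*y^2 + 3)/∂y = -2*x + 4*y
Assembling: d(omega) = (-2*x + 4*y) dx ∧ dy.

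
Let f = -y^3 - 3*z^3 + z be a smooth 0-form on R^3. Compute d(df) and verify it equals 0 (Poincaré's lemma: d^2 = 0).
d(df) = 0

Step 1: df = sum_i (∂f/∂x_i) dx_i = (0) dx + (-3*y^2) dy + (1 - 9*z^2) dz.
Step 2: Apply d again. Using the 1-form formula, the coefficient of dx ∧ dy in d(df) is ∂^2 f/∂x ∂y - ∂^2 f/∂y ∂x = (0) - (0) = 0 (equality of mixed partials for smooth f).
Similarly for dx ∧ dz and dy ∧ dz — all coefficients vanish. So d(df) = 0.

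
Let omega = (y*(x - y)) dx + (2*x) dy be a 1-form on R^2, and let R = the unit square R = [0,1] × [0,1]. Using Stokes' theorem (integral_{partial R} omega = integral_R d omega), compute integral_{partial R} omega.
integral_(partial R) omega = 5/2

Stokes: integral_partial_R omega = integral_R d omega with d omega = (∂Q/∂x - ∂P/∂y) dx ∧ dy.
  ∂Q/∂x = 2
  ∂P/∂y = x - 2*y
  integrand = ∂Q/∂x - ∂P/∂y = -x + 2*y + 2.
Integrating over R: integral_0^1 integral_0^1 (-x + 2*y + 2) dx dy = 5/2.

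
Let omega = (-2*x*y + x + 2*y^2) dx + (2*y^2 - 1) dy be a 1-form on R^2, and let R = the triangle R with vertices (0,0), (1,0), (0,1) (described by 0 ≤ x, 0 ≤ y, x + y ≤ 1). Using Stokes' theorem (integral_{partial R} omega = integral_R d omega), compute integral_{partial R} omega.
integral_(partial R) omega = -1/3

Stokes: integral_partial_R omega = integral_R d omega with d omega = (∂Q/∂x - ∂P/∂y) dx ∧ dy.
  ∂Q/∂x = 0
  ∂P/∂y = -2*x + 4*y
  integrand = ∂Q/∂x - ∂P/∂y = 2*x - 4*y.
Integrating over R: integral_0^1 integral_0^{1-x} (2*x - 4*y) dy dx = -1/3.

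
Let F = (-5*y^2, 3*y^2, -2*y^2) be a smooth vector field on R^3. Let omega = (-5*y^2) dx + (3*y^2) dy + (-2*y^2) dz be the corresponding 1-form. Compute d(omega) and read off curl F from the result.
d(omega) = (-4*y) dy ∧ dz + (0) dz ∧ dx + (10*y) dx ∧ dy; curl F = (-4*y, 0, 10*y)

d omega = sum_{i<j} (∂f_j/∂x_i - ∂f_i/∂x_j) dx_i ∧ dx_j. Under the identification (dy ∧ dz, dz ∧ dx, dx ∧ dy) ↔ (e_x, e_y, e_z), the coefficients are exactly the components of curl F. Compute:
  ∂R/∂y - ∂Q/∂z = (-4*y) - (0) = -4*y
  ∂P/∂z - ∂R/∂x = (0) - (0) = 0
  ∂Q/∂x - ∂P/∂y = (0) - (-10*y) = 10*y.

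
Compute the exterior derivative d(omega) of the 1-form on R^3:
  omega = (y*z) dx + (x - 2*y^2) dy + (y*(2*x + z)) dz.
d(omega) = (1 - z) dx ∧ dy + (y) dx ∧ dz + (2*x + z) dy ∧ dz

For a 1-form omega = sum_i f_i dx_i, the exterior derivative is
  d(omega) = sum_{i < j} (∂f_j/∂x_i - ∂f_i/∂x_j) dx_i ∧ dx_j.
  coefficient of dx ∧ dy: ∂f_2/∂x - ∂f_1/∂y = ∂(x - 2*y^2)/∂x - ∂(y*z)/∂y = 1 - z
  coefficient of dx ∧ dz: ∂f_3/∂x - ∂f_1/∂z = ∂(y*(2*x + z))/∂x - ∂(y*z)/∂z = y
  coefficient of dy ∧ dz: ∂f_3/∂y - ∂f_2/∂z = ∂(y*(2*x + z))/∂y - ∂(x - 2*y^2)/∂z = 2*x + z
Assembling: d(omega) = (1 - z) dx ∧ dy + (y) dx ∧ dz + (2*x + z) dy ∧ dz.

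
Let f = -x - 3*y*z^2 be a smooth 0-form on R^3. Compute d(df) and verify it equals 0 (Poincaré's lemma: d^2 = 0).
d(df) = 0

Step 1: df = sum_i (∂f/∂x_i) dx_i = (-1) dx + (-3*z^2) dy + (-6*y*z) dz.
Step 2: Apply d again. Using the 1-form formula, the coefficient of dx ∧ dy in d(df) is ∂^2 f/∂x ∂y - ∂^2 f/∂y ∂x = (0) - (0) = 0 (equality of mixed partials for smooth f).
Similarly for dx ∧ dz and dy ∧ dz — all coefficients vanish. So d(df) = 0.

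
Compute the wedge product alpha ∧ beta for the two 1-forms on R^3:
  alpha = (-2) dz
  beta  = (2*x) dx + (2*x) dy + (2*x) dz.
alpha ∧ beta = (4*x) dx ∧ dz + (4*x) dy ∧ dz

Distribute the wedge, using dx_i ∧ dx_j = -dx_j ∧ dx_i and dx_i ∧ dx_i = 0. For each pair (i, j) with i < j, the coefficient of dx_i ∧ dx_j in alpha ∧ beta is (alpha_i * beta_j - alpha_j * beta_i). Collecting: alpha ∧ beta = (4*x) dx ∧ dz + (4*x) dy ∧ dz.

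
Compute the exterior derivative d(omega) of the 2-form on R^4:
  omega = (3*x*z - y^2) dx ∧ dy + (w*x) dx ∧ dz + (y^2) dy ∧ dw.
d(omega) = (3*x) dx ∧ dy ∧ dz + (x) dx ∧ dz ∧ dw

For a 2-form omega = sum_{i<j} g_{ij} dx_i ∧ dx_j, the exterior derivative is
  d(omega) = sum_{i<j} d(g_{ij}) ∧ dx_i ∧ dx_j = sum_{i<j, k} (∂g_{ij}/∂x_k) dx_k ∧ dx_i ∧ dx_j.
Expand each term, using dx_k ∧ dx_i ∧ dx_j = sgn(permutation) dx_{(a)} ∧ dx_{(b)} ∧ dx_{(c)} with (a < b < c) sorted:
  d(3*x*z - y^2) includes (∂/∂z)(3*x*z - y^2) dz = (3*x) dz, which multiplied by dx ∧ dy gives (3*x) dx ∧ dy ∧ dz
  d(w*x) includes (∂/∂w)(w*x) dw = (x) dw, which multiplied by dx ∧ dz gives (x) dx ∧ dz ∧ dw
Collecting like 3-forms: d(omega) = (3*x) dx ∧ dy ∧ dz + (x) dx ∧ dz ∧ dw.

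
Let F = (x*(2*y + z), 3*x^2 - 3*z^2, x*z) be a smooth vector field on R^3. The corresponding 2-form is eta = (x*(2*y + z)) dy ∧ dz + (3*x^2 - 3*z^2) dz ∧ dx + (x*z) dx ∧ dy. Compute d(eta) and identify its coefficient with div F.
d(eta) = (x + 2*y + z) dx ∧ dy ∧ dz; div F = x + 2*y + z

For a 2-form in R^3 of the form above, applying d gives a 3-form with coefficient ∂P/∂x + ∂Q/∂y + ∂R/∂z:
  ∂P/∂x = 2*y + z
  ∂Q/∂y = 0
  ∂R/∂z = x
Sum = x + 2*y + z, which is exactly div F.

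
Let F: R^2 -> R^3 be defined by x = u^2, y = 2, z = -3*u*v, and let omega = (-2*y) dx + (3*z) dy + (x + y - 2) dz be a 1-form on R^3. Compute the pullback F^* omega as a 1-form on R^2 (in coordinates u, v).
F^* omega = (u*(-3*u*v - 8)) du + (-3*u^3) dv

Using F^*(f dg) = (f ∘ F) d(g ∘ F), substitute each coordinate x_i by F_i(u, v) in f_i, and replace dx_i by d F_i = (∂F_i/∂u) du + (∂F_i/∂v) dv.
  For the x component: f_1(F) = -4; d F_1 = (2*u) du + (0) dv
  For the y component: f_2(F) = -9*u*v; d F_2 = (0) du + (0) dv
  For the z component: f_3(F) = u^2; d F_3 = (-3*v) du + (-3*u) dv
Combining and collecting du, dv coefficients:
  coeff of du: u*(-3*u*v - 8)
  coeff of dv: -3*u^3
F^* omega = (u*(-3*u*v - 8)) du + (-3*u^3) dv.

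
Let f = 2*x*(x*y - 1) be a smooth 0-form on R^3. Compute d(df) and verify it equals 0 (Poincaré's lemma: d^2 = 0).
d(df) = 0

Step 1: df = sum_i (∂f/∂x_i) dx_i = (4*x*y - 2) dx + (2*x^2) dy + (0) dz.
Step 2: Apply d again. Using the 1-form formula, the coefficient of dx ∧ dy in d(df) is ∂^2 f/∂x ∂y - ∂^2 f/∂y ∂x = (4*x) - (4*x) = 0 (equality of mixed partials for smooth f).
Similarly for dx ∧ dz and dy ∧ dz — all coefficients vanish. So d(df) = 0.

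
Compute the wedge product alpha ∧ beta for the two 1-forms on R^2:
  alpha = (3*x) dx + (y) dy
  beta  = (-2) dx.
alpha ∧ beta = (2*y) dx ∧ dy

Distribute the wedge, using dx_i ∧ dx_j = -dx_j ∧ dx_i and dx_i ∧ dx_i = 0. For each pair (i, j) with i < j, the coefficient of dx_i ∧ dx_j in alpha ∧ beta is (alpha_i * beta_j - alpha_j * beta_i). Collecting: alpha ∧ beta = (2*y) dx ∧ dy.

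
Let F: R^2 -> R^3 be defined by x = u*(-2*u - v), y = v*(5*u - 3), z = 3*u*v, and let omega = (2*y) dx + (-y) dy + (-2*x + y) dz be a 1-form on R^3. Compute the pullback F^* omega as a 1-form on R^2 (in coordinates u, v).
F^* omega = (2*v*(-14*u^2 - 7*u*v + 12*u + 6*v)) du + (12*u^3 - 14*u^2*v + 27*u*v - 9*v) dv

Using F^*(f dg) = (f ∘ F) d(g ∘ F), substitute each coordinate x_i by F_i(u, v) in f_i, and replace dx_i by d F_i = (∂F_i/∂u) du + (∂F_i/∂v) dv.
  For the x component: f_1(F) = 2*v*(5*u - 3); d F_1 = (-4*u - v) du + (-u) dv
  For the y component: f_2(F) = v*(3 - 5*u); d F_2 = (5*v) du + (5*u - 3) dv
  For the z component: f_3(F) = 4*u^2 + 7*u*v - 3*v; d F_3 = (3*v) du + (3*u) dv
Combining and collecting du, dv coefficients:
  coeff of du: 2*v*(-14*u^2 - 7*u*v + 12*u + 6*v)
  coeff of dv: 12*u^3 - 14*u^2*v + 27*u*v - 9*v
F^* omega = (2*v*(-14*u^2 - 7*u*v + 12*u + 6*v)) du + (12*u^3 - 14*u^2*v + 27*u*v - 9*v) dv.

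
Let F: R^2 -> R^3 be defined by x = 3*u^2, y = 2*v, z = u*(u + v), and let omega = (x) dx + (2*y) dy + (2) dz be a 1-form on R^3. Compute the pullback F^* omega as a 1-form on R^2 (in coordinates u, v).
F^* omega = (18*u^3 + 4*u + 2*v) du + (2*u + 8*v) dv

Using F^*(f dg) = (f ∘ F) d(g ∘ F), substitute each coordinate x_i by F_i(u, v) in f_i, and replace dx_i by d F_i = (∂F_i/∂u) du + (∂F_i/∂v) dv.
  For the x component: f_1(F) = 3*u^2; d F_1 = (6*u) du + (0) dv
  For the y component: f_2(F) = 4*v; d F_2 = (0) du + (2) dv
  For the z component: f_3(F) = 2; d F_3 = (2*u + v) du + (u) dv
Combining and collecting du, dv coefficients:
  coeff of du: 18*u^3 + 4*u + 2*v
  coeff of dv: 2*u + 8*v
F^* omega = (18*u^3 + 4*u + 2*v) du + (2*u + 8*v) dv.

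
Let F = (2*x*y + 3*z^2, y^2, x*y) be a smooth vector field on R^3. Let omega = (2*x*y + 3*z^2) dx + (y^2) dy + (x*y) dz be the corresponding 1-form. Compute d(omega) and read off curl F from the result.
d(omega) = (x) dy ∧ dz + (-y + 6*z) dz ∧ dx + (-2*x) dx ∧ dy; curl F = (x, -y + 6*z, -2*x)

d omega = sum_{i<j} (∂f_j/∂x_i - ∂f_i/∂x_j) dx_i ∧ dx_j. Under the identification (dy ∧ dz, dz ∧ dx, dx ∧ dy) ↔ (e_x, e_y, e_z), the coefficients are exactly the components of curl F. Compute:
  ∂R/∂y - ∂Q/∂z = (x) - (0) = x
  ∂P/∂z - ∂R/∂x = (6*z) - (y) = -y + 6*z
  ∂Q/∂x - ∂P/∂y = (0) - (2*x) = -2*x.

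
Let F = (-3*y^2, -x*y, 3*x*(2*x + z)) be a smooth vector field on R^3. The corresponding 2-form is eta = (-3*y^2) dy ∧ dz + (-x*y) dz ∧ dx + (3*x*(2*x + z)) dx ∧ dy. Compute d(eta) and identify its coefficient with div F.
d(eta) = (2*x) dx ∧ dy ∧ dz; div F = 2*x

For a 2-form in R^3 of the form above, applying d gives a 3-form with coefficient ∂P/∂x + ∂Q/∂y + ∂R/∂z:
  ∂P/∂x = 0
  ∂Q/∂y = -x
  ∂R/∂z = 3*x
Sum = 2*x, which is exactly div F.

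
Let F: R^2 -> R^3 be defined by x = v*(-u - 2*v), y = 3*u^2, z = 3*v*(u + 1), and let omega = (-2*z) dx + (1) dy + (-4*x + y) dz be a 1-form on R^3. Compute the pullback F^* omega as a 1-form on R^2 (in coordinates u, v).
F^* omega = (9*u^2*v + 18*u*v^2 + 6*u + 24*v^3 + 6*v^2) du + (9*u^3 + 18*u^2*v + 9*u^2 + 48*u*v^2 + 18*u*v + 48*v^2) dv

Using F^*(f dg) = (f ∘ F) d(g ∘ F), substitute each coordinate x_i by F_i(u, v) in f_i, and replace dx_i by d F_i = (∂F_i/∂u) du + (∂F_i/∂v) dv.
  For the x component: f_1(F) = 6*v*(-u - 1); d F_1 = (-v) du + (-u - 4*v) dv
  For the y component: f_2(F) = 1; d F_2 = (6*u) du + (0) dv
  For the z component: f_3(F) = 3*u^2 + 4*u*v + 8*v^2; d F_3 = (3*v) du + (3*u + 3) dv
Combining and collecting du, dv coefficients:
  coeff of du: 9*u^2*v + 18*u*v^2 + 6*u + 24*v^3 + 6*v^2
  coeff of dv: 9*u^3 + 18*u^2*v + 9*u^2 + 48*u*v^2 + 18*u*v + 48*v^2
F^* omega = (9*u^2*v + 18*u*v^2 + 6*u + 24*v^3 + 6*v^2) du + (9*u^3 + 18*u^2*v + 9*u^2 + 48*u*v^2 + 18*u*v + 48*v^2) dv.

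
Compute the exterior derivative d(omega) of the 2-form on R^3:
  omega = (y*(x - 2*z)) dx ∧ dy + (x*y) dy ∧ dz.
d(omega) = (-y) dx ∧ dy ∧ dz

For a 2-form omega = sum_{i<j} g_{ij} dx_i ∧ dx_j, the exterior derivative is
  d(omega) = sum_{i<j} d(g_{ij}) ∧ dx_i ∧ dx_j = sum_{i<j, k} (∂g_{ij}/∂x_k) dx_k ∧ dx_i ∧ dx_j.
Expand each term, using dx_k ∧ dx_i ∧ dx_j = sgn(permutation) dx_{(a)} ∧ dx_{(b)} ∧ dx_{(c)} with (a < b < c) sorted:
  d(y*(x - 2*z)) includes (∂/∂z)(y*(x - 2*z)) dz = (-2*y) dz, which multiplied by dx ∧ dy gives (-2*y) dx ∧ dy ∧ dz
  d(x*y) includes (∂/∂x)(x*y) dx = (y) dx, which multiplied by dy ∧ dz gives (y) dx ∧ dy ∧ dz
Collecting like 3-forms: d(omega) = (-y) dx ∧ dy ∧ dz.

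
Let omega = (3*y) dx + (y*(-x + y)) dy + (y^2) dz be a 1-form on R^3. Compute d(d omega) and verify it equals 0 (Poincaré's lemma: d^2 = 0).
d(d omega) = 0

Step 1: d omega = sum_{i<j} (∂f_j/∂x_i - ∂f_i/∂x_j) dx_i ∧ dx_j:
  coeff of dx ∧ dy: -y - 3
  coeff of dx ∧ dz: 0
  coeff of dy ∧ dz: 2*y
Step 2: Apply d again to each 2-form coefficient. The only possible 3-form in R^3 is dx ∧ dy ∧ dz, with coefficient
  ∂(coeff of dy∧dz)/∂x - ∂(coeff of dx∧dz)/∂y + ∂(coeff of dx∧dy)/∂z
  = ∂/∂x (2*y) - ∂/∂y (0) + ∂/∂z (-y - 3).
Each of these terms simplifies to sums of mixed partials that cancel in pairs. The result is 0 (by equality of mixed partials for smooth functions — Schwarz / Clairaut).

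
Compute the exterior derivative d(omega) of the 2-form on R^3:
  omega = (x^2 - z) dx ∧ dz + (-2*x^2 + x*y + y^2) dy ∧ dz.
d(omega) = (-4*x + y) dx ∧ dy ∧ dz

For a 2-form omega = sum_{i<j} g_{ij} dx_i ∧ dx_j, the exterior derivative is
  d(omega) = sum_{i<j} d(g_{ij}) ∧ dx_i ∧ dx_j = sum_{i<j, k} (∂g_{ij}/∂x_k) dx_k ∧ dx_i ∧ dx_j.
Expand each term, using dx_k ∧ dx_i ∧ dx_j = sgn(permutation) dx_{(a)} ∧ dx_{(b)} ∧ dx_{(c)} with (a < b < c) sorted:
  d(-2*x^2 + x*y + y^2) includes (∂/∂x)(-2*x^2 + x*y + y^2) dx = (-4*x + y) dx, which multiplied by dy ∧ dz gives (-4*x + y) dx ∧ dy ∧ dz
Collecting like 3-forms: d(omega) = (-4*x + y) dx ∧ dy ∧ dz.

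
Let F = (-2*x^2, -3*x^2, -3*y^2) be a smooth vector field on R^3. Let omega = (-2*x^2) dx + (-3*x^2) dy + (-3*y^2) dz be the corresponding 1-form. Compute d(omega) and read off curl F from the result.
d(omega) = (-6*y) dy ∧ dz + (0) dz ∧ dx + (-6*x) dx ∧ dy; curl F = (-6*y, 0, -6*x)

d omega = sum_{i<j} (∂f_j/∂x_i - ∂f_i/∂x_j) dx_i ∧ dx_j. Under the identification (dy ∧ dz, dz ∧ dx, dx ∧ dy) ↔ (e_x, e_y, e_z), the coefficients are exactly the components of curl F. Compute:
  ∂R/∂y - ∂Q/∂z = (-6*y) - (0) = -6*y
  ∂P/∂z - ∂R/∂x = (0) - (0) = 0
  ∂Q/∂x - ∂P/∂y = (-6*x) - (0) = -6*x.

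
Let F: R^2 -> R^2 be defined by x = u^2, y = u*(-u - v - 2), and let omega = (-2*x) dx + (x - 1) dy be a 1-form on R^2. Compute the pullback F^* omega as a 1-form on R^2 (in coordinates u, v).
F^* omega = (-6*u^3 - u^2*v - 2*u^2 + 2*u + v + 2) du + (-u^3 + u) dv

Using F^*(f dg) = (f ∘ F) d(g ∘ F), substitute each coordinate x_i by F_i(u, v) in f_i, and replace dx_i by d F_i = (∂F_i/∂u) du + (∂F_i/∂v) dv.
  For the x component: f_1(F) = -2*u^2; d F_1 = (2*u) du + (0) dv
  For the y component: f_2(F) = u^2 - 1; d F_2 = (-2*u - v - 2) du + (-u) dv
Combining and collecting du, dv coefficients:
  coeff of du: -6*u^3 - u^2*v - 2*u^2 + 2*u + v + 2
  coeff of dv: -u^3 + u
F^* omega = (-6*u^3 - u^2*v - 2*u^2 + 2*u + v + 2) du + (-u^3 + u) dv.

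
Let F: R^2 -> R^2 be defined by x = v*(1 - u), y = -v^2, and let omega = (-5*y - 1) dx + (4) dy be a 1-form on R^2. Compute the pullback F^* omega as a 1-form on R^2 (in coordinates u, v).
F^* omega = (-5*v^3 + v) du + (-5*u*v^2 + u + 5*v^2 - 8*v - 1) dv

Using F^*(f dg) = (f ∘ F) d(g ∘ F), substitute each coordinate x_i by F_i(u, v) in f_i, and replace dx_i by d F_i = (∂F_i/∂u) du + (∂F_i/∂v) dv.
  For the x component: f_1(F) = 5*v^2 - 1; d F_1 = (-v) du + (1 - u) dv
  For the y component: f_2(F) = 4; d F_2 = (0) du + (-2*v) dv
Combining and collecting du, dv coefficients:
  coeff of du: -5*v^3 + v
  coeff of dv: -5*u*v^2 + u + 5*v^2 - 8*v - 1
F^* omega = (-5*v^3 + v) du + (-5*u*v^2 + u + 5*v^2 - 8*v - 1) dv.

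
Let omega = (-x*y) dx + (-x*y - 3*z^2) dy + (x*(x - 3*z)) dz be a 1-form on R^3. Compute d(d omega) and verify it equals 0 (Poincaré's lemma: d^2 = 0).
d(d omega) = 0

Step 1: d omega = sum_{i<j} (∂f_j/∂x_i - ∂f_i/∂x_j) dx_i ∧ dx_j:
  coeff of dx ∧ dy: x - y
  coeff of dx ∧ dz: 2*x - 3*z
  coeff of dy ∧ dz: 6*z
Step 2: Apply d again to each 2-form coefficient. The only possible 3-form in R^3 is dx ∧ dy ∧ dz, with coefficient
  ∂(coeff of dy∧dz)/∂x - ∂(coeff of dx∧dz)/∂y + ∂(coeff of dx∧dy)/∂z
  = ∂/∂x (6*z) - ∂/∂y (2*x - 3*z) + ∂/∂z (x - y).
Each of these terms simplifies to sums of mixed partials that cancel in pairs. The result is 0 (by equality of mixed partials for smooth functions — Schwarz / Clairaut).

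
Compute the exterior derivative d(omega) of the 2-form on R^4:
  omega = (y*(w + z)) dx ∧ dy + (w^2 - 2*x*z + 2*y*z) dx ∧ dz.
d(omega) = (y - 2*z) dx ∧ dy ∧ dz + (y) dx ∧ dy ∧ dw + (2*w) dx ∧ dz ∧ dw

For a 2-form omega = sum_{i<j} g_{ij} dx_i ∧ dx_j, the exterior derivative is
  d(omega) = sum_{i<j} d(g_{ij}) ∧ dx_i ∧ dx_j = sum_{i<j, k} (∂g_{ij}/∂x_k) dx_k ∧ dx_i ∧ dx_j.
Expand each term, using dx_k ∧ dx_i ∧ dx_j = sgn(permutation) dx_{(a)} ∧ dx_{(b)} ∧ dx_{(c)} with (a < b < c) sorted:
  d(y*(w + z)) includes (∂/∂z)(y*(w + z)) dz = (y) dz, which multiplied by dx ∧ dy gives (y) dx ∧ dy ∧ dz
  d(y*(w + z)) includes (∂/∂w)(y*(w + z)) dw = (y) dw, which multiplied by dx ∧ dy gives (y) dx ∧ dy ∧ dw
  d(w^2 - 2*x*z + 2*y*z) includes (∂/∂y)(w^2 - 2*x*z + 2*y*z) dy = (2*z) dy, which multiplied by dx ∧ dz gives (-2*z) dx ∧ dy ∧ dz
  d(w^2 - 2*x*z + 2*y*z) includes (∂/∂w)(w^2 - 2*x*z + 2*y*z) dw = (2*w) dw, which multiplied by dx ∧ dz gives (2*w) dx ∧ dz ∧ dw
Collecting like 3-forms: d(omega) = (y - 2*z) dx ∧ dy ∧ dz + (y) dx ∧ dy ∧ dw + (2*w) dx ∧ dz ∧ dw.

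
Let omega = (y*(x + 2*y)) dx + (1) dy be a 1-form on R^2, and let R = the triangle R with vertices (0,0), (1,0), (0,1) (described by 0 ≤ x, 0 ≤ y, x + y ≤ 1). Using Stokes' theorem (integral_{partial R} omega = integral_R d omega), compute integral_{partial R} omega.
integral_(partial R) omega = -5/6

Stokes: integral_partial_R omega = integral_R d omega with d omega = (∂Q/∂x - ∂P/∂y) dx ∧ dy.
  ∂Q/∂x = 0
  ∂P/∂y = x + 4*y
  integrand = ∂Q/∂x - ∂P/∂y = -x - 4*y.
Integrating over R: integral_0^1 integral_0^{1-x} (-x - 4*y) dy dx = -5/6.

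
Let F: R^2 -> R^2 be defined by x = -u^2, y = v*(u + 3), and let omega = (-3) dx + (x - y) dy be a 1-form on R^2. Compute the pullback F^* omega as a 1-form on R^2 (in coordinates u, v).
F^* omega = (-u^2*v - u*v^2 + 6*u - 3*v^2) du + (-u^3 - u^2*v - 3*u^2 - 6*u*v - 9*v) dv

Using F^*(f dg) = (f ∘ F) d(g ∘ F), substitute each coordinate x_i by F_i(u, v) in f_i, and replace dx_i by d F_i = (∂F_i/∂u) du + (∂F_i/∂v) dv.
  For the x component: f_1(F) = -3; d F_1 = (-2*u) du + (0) dv
  For the y component: f_2(F) = -u^2 - u*v - 3*v; d F_2 = (v) du + (u + 3) dv
Combining and collecting du, dv coefficients:
  coeff of du: -u^2*v - u*v^2 + 6*u - 3*v^2
  coeff of dv: -u^3 - u^2*v - 3*u^2 - 6*u*v - 9*v
F^* omega = (-u^2*v - u*v^2 + 6*u - 3*v^2) du + (-u^3 - u^2*v - 3*u^2 - 6*u*v - 9*v) dv.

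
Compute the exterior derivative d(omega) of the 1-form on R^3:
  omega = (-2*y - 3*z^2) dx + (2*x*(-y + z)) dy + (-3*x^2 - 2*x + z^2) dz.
d(omega) = (-2*y + 2*z + 2) dx ∧ dy + (-6*x + 6*z - 2) dx ∧ dz + (-2*x) dy ∧ dz

For a 1-form omega = sum_i f_i dx_i, the exterior derivative is
  d(omega) = sum_{i < j} (∂f_j/∂x_i - ∂f_i/∂x_j) dx_i ∧ dx_j.
  coefficient of dx ∧ dy: ∂f_2/∂x - ∂f_1/∂y = ∂(2*x*(-y + z))/∂x - ∂(-2*y - 3*z^2)/∂y = -2*y + 2*z + 2
  coefficient of dx ∧ dz: ∂f_3/∂x - ∂f_1/∂z = ∂(-3*x^2 - 2*x + z^2)/∂x - ∂(-2*y - 3*z^2)/∂z = -6*x + 6*z - 2
  coefficient of dy ∧ dz: ∂f_3/∂y - ∂f_2/∂z = ∂(-3*x^2 - 2*x + z^2)/∂y - ∂(2*x*(-y + z))/∂z = -2*x
Assembling: d(omega) = (-2*y + 2*z + 2) dx ∧ dy + (-6*x + 6*z - 2) dx ∧ dz + (-2*x) dy ∧ dz.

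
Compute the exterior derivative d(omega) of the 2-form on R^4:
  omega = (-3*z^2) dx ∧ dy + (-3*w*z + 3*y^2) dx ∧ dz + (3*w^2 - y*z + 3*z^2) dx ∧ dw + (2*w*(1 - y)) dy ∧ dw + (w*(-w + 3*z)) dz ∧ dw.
d(omega) = (-6*y - 6*z) dx ∧ dy ∧ dz + (y - 9*z) dx ∧ dz ∧ dw + (z) dx ∧ dy ∧ dw

For a 2-form omega = sum_{i<j} g_{ij} dx_i ∧ dx_j, the exterior derivative is
  d(omega) = sum_{i<j} d(g_{ij}) ∧ dx_i ∧ dx_j = sum_{i<j, k} (∂g_{ij}/∂x_k) dx_k ∧ dx_i ∧ dx_j.
Expand each term, using dx_k ∧ dx_i ∧ dx_j = sgn(permutation) dx_{(a)} ∧ dx_{(b)} ∧ dx_{(c)} with (a < b < c) sorted:
  d(-3*z^2) includes (∂/∂z)(-3*z^2) dz = (-6*z) dz, which multiplied by dx ∧ dy gives (-6*z) dx ∧ dy ∧ dz
  d(-3*w*z + 3*y^2) includes (∂/∂y)(-3*w*z + 3*y^2) dy = (6*y) dy, which multiplied by dx ∧ dz gives (-6*y) dx ∧ dy ∧ dz
  d(-3*w*z + 3*y^2) includes (∂/∂w)(-3*w*z + 3*y^2) dw = (-3*z) dw, which multiplied by dx ∧ dz gives (-3*z) dx ∧ dz ∧ dw
  d(3*w^2 - y*z + 3*z^2) includes (∂/∂y)(3*w^2 - y*z + 3*z^2) dy = (-z) dy, which multiplied by dx ∧ dw gives (z) dx ∧ dy ∧ dw
  d(3*w^2 - y*z + 3*z^2) includes (∂/∂z)(3*w^2 - y*z + 3*z^2) dz = (-y + 6*z) dz, which multiplied by dx ∧ dw gives (y - 6*z) dx ∧ dz ∧ dw
Collecting like 3-forms: d(omega) = (-6*y - 6*z) dx ∧ dy ∧ dz + (y - 9*z) dx ∧ dz ∧ dw + (z) dx ∧ dy ∧ dw.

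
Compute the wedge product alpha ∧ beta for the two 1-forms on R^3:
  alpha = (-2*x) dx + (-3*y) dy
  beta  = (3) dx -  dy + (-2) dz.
alpha ∧ beta = (2*x + 9*y) dx ∧ dy + (4*x) dx ∧ dz + (6*y) dy ∧ dz

Distribute the wedge, using dx_i ∧ dx_j = -dx_j ∧ dx_i and dx_i ∧ dx_i = 0. For each pair (i, j) with i < j, the coefficient of dx_i ∧ dx_j in alpha ∧ beta is (alpha_i * beta_j - alpha_j * beta_i). Collecting: alpha ∧ beta = (2*x + 9*y) dx ∧ dy + (4*x) dx ∧ dz + (6*y) dy ∧ dz.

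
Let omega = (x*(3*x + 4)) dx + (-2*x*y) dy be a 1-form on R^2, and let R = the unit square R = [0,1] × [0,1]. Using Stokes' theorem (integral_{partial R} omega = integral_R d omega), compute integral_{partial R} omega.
integral_(partial R) omega = -1

Stokes: integral_partial_R omega = integral_R d omega with d omega = (∂Q/∂x - ∂P/∂y) dx ∧ dy.
  ∂Q/∂x = -2*y
  ∂P/∂y = 0
  integrand = ∂Q/∂x - ∂P/∂y = -2*y.
Integrating over R: integral_0^1 integral_0^1 (-2*y) dx dy = -1.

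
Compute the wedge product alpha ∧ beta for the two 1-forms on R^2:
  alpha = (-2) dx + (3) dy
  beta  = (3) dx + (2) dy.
alpha ∧ beta = (-13) dx ∧ dy

Distribute the wedge, using dx_i ∧ dx_j = -dx_j ∧ dx_i and dx_i ∧ dx_i = 0. For each pair (i, j) with i < j, the coefficient of dx_i ∧ dx_j in alpha ∧ beta is (alpha_i * beta_j - alpha_j * beta_i). Collecting: alpha ∧ beta = (-13) dx ∧ dy.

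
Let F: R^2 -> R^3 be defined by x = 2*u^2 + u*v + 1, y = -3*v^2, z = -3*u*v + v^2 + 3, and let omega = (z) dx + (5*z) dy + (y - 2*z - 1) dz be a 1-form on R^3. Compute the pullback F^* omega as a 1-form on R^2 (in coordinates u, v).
F^* omega = (-12*u^2*v - 17*u*v^2 + 12*u + 16*v^3 + 24*v) du + (-21*u^2*v + 118*u*v^2 + 24*u - 40*v^3 - 104*v) dv

Using F^*(f dg) = (f ∘ F) d(g ∘ F), substitute each coordinate x_i by F_i(u, v) in f_i, and replace dx_i by d F_i = (∂F_i/∂u) du + (∂F_i/∂v) dv.
  For the x component: f_1(F) = -3*u*v + v^2 + 3; d F_1 = (4*u + v) du + (u) dv
  For the y component: f_2(F) = -15*u*v + 5*v^2 + 15; d F_2 = (0) du + (-6*v) dv
  For the z component: f_3(F) = 6*u*v - 5*v^2 - 7; d F_3 = (-3*v) du + (-3*u + 2*v) dv
Combining and collecting du, dv coefficients:
  coeff of du: -12*u^2*v - 17*u*v^2 + 12*u + 16*v^3 + 24*v
  coeff of dv: -21*u^2*v + 118*u*v^2 + 24*u - 40*v^3 - 104*v
F^* omega = (-12*u^2*v - 17*u*v^2 + 12*u + 16*v^3 + 24*v) du + (-21*u^2*v + 118*u*v^2 + 24*u - 40*v^3 - 104*v) dv.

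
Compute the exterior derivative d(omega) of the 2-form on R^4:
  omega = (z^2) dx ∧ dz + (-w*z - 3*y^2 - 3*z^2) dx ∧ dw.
d(omega) = (6*y) dx ∧ dy ∧ dw + (w + 6*z) dx ∧ dz ∧ dw

For a 2-form omega = sum_{i<j} g_{ij} dx_i ∧ dx_j, the exterior derivative is
  d(omega) = sum_{i<j} d(g_{ij}) ∧ dx_i ∧ dx_j = sum_{i<j, k} (∂g_{ij}/∂x_k) dx_k ∧ dx_i ∧ dx_j.
Expand each term, using dx_k ∧ dx_i ∧ dx_j = sgn(permutation) dx_{(a)} ∧ dx_{(b)} ∧ dx_{(c)} with (a < b < c) sorted:
  d(-w*z - 3*y^2 - 3*z^2) includes (∂/∂y)(-w*z - 3*y^2 - 3*z^2) dy = (-6*y) dy, which multiplied by dx ∧ dw gives (6*y) dx ∧ dy ∧ dw
  d(-w*z - 3*y^2 - 3*z^2) includes (∂/∂z)(-w*z - 3*y^2 - 3*z^2) dz = (-w - 6*z) dz, which multiplied by dx ∧ dw gives (w + 6*z) dx ∧ dz ∧ dw
Collecting like 3-forms: d(omega) = (6*y) dx ∧ dy ∧ dw + (w + 6*z) dx ∧ dz ∧ dw.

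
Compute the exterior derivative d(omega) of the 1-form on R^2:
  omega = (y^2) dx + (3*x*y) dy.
d(omega) = (y) dx ∧ dy

For a 1-form omega = sum_i f_i dx_i, the exterior derivative is
  d(omega) = sum_{i < j} (∂f_j/∂x_i - ∂f_i/∂x_j) dx_i ∧ dx_j.
  coefficient of dx ∧ dy: ∂f_2/∂x - ∂f_1/∂y = ∂(3*x*y)/∂x - ∂(y^2)/∂y = y
Assembling: d(omega) = (y) dx ∧ dy.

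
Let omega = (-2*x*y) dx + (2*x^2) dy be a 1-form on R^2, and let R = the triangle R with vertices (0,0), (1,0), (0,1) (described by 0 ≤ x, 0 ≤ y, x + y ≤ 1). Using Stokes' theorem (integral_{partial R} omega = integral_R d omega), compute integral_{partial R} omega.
integral_(partial R) omega = 1

Stokes: integral_partial_R omega = integral_R d omega with d omega = (∂Q/∂x - ∂P/∂y) dx ∧ dy.
  ∂Q/∂x = 4*x
  ∂P/∂y = -2*x
  integrand = ∂Q/∂x - ∂P/∂y = 6*x.
Integrating over R: integral_0^1 integral_0^{1-x} (6*x) dy dx = 1.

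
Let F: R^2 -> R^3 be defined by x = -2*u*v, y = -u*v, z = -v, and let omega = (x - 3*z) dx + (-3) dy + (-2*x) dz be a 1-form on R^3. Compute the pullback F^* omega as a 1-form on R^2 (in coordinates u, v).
F^* omega = (v*(4*u*v - 6*v + 3)) du + (u*(4*u*v - 10*v + 3)) dv

Using F^*(f dg) = (f ∘ F) d(g ∘ F), substitute each coordinate x_i by F_i(u, v) in f_i, and replace dx_i by d F_i = (∂F_i/∂u) du + (∂F_i/∂v) dv.
  For the x component: f_1(F) = v*(3 - 2*u); d F_1 = (-2*v) du + (-2*u) dv
  For the y component: f_2(F) = -3; d F_2 = (-v) du + (-u) dv
  For the z component: f_3(F) = 4*u*v; d F_3 = (0) du + (-1) dv
Combining and collecting du, dv coefficients:
  coeff of du: v*(4*u*v - 6*v + 3)
  coeff of dv: u*(4*u*v - 10*v + 3)
F^* omega = (v*(4*u*v - 6*v + 3)) du + (u*(4*u*v - 10*v + 3)) dv.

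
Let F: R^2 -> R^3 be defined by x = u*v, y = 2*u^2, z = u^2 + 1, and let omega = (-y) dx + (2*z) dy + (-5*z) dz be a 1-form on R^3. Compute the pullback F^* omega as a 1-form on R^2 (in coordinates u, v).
F^* omega = (2*u*(-u^2 - u*v - 1)) du + (-2*u^3) dv

Using F^*(f dg) = (f ∘ F) d(g ∘ F), substitute each coordinate x_i by F_i(u, v) in f_i, and replace dx_i by d F_i = (∂F_i/∂u) du + (∂F_i/∂v) dv.
  For the x component: f_1(F) = -2*u^2; d F_1 = (v) du + (u) dv
  For the y component: f_2(F) = 2*u^2 + 2; d F_2 = (4*u) du + (0) dv
  For the z component: f_3(F) = -5*u^2 - 5; d F_3 = (2*u) du + (0) dv
Combining and collecting du, dv coefficients:
  coeff of du: 2*u*(-u^2 - u*v - 1)
  coeff of dv: -2*u^3
F^* omega = (2*u*(-u^2 - u*v - 1)) du + (-2*u^3) dv.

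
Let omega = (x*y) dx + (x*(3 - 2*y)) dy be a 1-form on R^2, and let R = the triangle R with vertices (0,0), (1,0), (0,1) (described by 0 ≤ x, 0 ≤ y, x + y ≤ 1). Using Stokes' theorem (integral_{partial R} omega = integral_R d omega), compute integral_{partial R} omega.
integral_(partial R) omega = 1

Stokes: integral_partial_R omega = integral_R d omega with d omega = (∂Q/∂x - ∂P/∂y) dx ∧ dy.
  ∂Q/∂x = 3 - 2*y
  ∂P/∂y = x
  integrand = ∂Q/∂x - ∂P/∂y = -x - 2*y + 3.
Integrating over R: integral_0^1 integral_0^{1-x} (-x - 2*y + 3) dy dx = 1.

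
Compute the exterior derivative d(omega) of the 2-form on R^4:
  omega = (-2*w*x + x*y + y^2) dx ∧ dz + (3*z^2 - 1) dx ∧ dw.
d(omega) = (-x - 2*y) dx ∧ dy ∧ dz + (-2*x - 6*z) dx ∧ dz ∧ dw

For a 2-form omega = sum_{i<j} g_{ij} dx_i ∧ dx_j, the exterior derivative is
  d(omega) = sum_{i<j} d(g_{ij}) ∧ dx_i ∧ dx_j = sum_{i<j, k} (∂g_{ij}/∂x_k) dx_k ∧ dx_i ∧ dx_j.
Expand each term, using dx_k ∧ dx_i ∧ dx_j = sgn(permutation) dx_{(a)} ∧ dx_{(b)} ∧ dx_{(c)} with (a < b < c) sorted:
  d(-2*w*x + x*y + y^2) includes (∂/∂y)(-2*w*x + x*y + y^2) dy = (x + 2*y) dy, which multiplied by dx ∧ dz gives (-x - 2*y) dx ∧ dy ∧ dz
  d(-2*w*x + x*y + y^2) includes (∂/∂w)(-2*w*x + x*y + y^2) dw = (-2*x) dw, which multiplied by dx ∧ dz gives (-2*x) dx ∧ dz ∧ dw
  d(3*z^2 - 1) includes (∂/∂z)(3*z^2 - 1) dz = (6*z) dz, which multiplied by dx ∧ dw gives (-6*z) dx ∧ dz ∧ dw
Collecting like 3-forms: d(omega) = (-x - 2*y) dx ∧ dy ∧ dz + (-2*x - 6*z) dx ∧ dz ∧ dw.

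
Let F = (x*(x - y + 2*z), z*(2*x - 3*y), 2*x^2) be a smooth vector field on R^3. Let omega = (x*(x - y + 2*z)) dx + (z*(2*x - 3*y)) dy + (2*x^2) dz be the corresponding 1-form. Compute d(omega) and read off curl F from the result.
d(omega) = (-2*x + 3*y) dy ∧ dz + (-2*x) dz ∧ dx + (x + 2*z) dx ∧ dy; curl F = (-2*x + 3*y, -2*x, x + 2*z)

d omega = sum_{i<j} (∂f_j/∂x_i - ∂f_i/∂x_j) dx_i ∧ dx_j. Under the identification (dy ∧ dz, dz ∧ dx, dx ∧ dy) ↔ (e_x, e_y, e_z), the coefficients are exactly the components of curl F. Compute:
  ∂R/∂y - ∂Q/∂z = (0) - (2*x - 3*y) = -2*x + 3*y
  ∂P/∂z - ∂R/∂x = (2*x) - (4*x) = -2*x
  ∂Q/∂x - ∂P/∂y = (2*z) - (-x) = x + 2*z.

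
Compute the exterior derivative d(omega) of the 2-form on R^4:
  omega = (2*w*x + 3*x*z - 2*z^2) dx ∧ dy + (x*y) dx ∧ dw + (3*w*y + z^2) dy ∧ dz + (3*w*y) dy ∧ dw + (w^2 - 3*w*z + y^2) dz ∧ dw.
d(omega) = (3*x - 4*z) dx ∧ dy ∧ dz + (x) dx ∧ dy ∧ dw + (5*y) dy ∧ dz ∧ dw

For a 2-form omega = sum_{i<j} g_{ij} dx_i ∧ dx_j, the exterior derivative is
  d(omega) = sum_{i<j} d(g_{ij}) ∧ dx_i ∧ dx_j = sum_{i<j, k} (∂g_{ij}/∂x_k) dx_k ∧ dx_i ∧ dx_j.
Expand each term, using dx_k ∧ dx_i ∧ dx_j = sgn(permutation) dx_{(a)} ∧ dx_{(b)} ∧ dx_{(c)} with (a < b < c) sorted:
  d(2*w*x + 3*x*z - 2*z^2) includes (∂/∂z)(2*w*x + 3*x*z - 2*z^2) dz = (3*x - 4*z) dz, which multiplied by dx ∧ dy gives (3*x - 4*z) dx ∧ dy ∧ dz
  d(2*w*x + 3*x*z - 2*z^2) includes (∂/∂w)(2*w*x + 3*x*z - 2*z^2) dw = (2*x) dw, which multiplied by dx ∧ dy gives (2*x) dx ∧ dy ∧ dw
  d(x*y) includes (∂/∂y)(x*y) dy = (x) dy, which multiplied by dx ∧ dw gives (-x) dx ∧ dy ∧ dw
  d(3*w*y + z^2) includes (∂/∂w)(3*w*y + z^2) dw = (3*y) dw, which multiplied by dy ∧ dz gives (3*y) dy ∧ dz ∧ dw
  d(w^2 - 3*w*z + y^2) includes (∂/∂y)(w^2 - 3*w*z + y^2) dy = (2*y) dy, which multiplied by dz ∧ dw gives (2*y) dy ∧ dz ∧ dw
Collecting like 3-forms: d(omega) = (3*x - 4*z) dx ∧ dy ∧ dz + (x) dx ∧ dy ∧ dw + (5*y) dy ∧ dz ∧ dw.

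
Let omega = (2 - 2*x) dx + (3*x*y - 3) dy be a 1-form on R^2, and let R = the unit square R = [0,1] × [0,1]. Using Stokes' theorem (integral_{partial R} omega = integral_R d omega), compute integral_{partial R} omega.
integral_(partial R) omega = 3/2

Stokes: integral_partial_R omega = integral_R d omega with d omega = (∂Q/∂x - ∂P/∂y) dx ∧ dy.
  ∂Q/∂x = 3*y
  ∂P/∂y = 0
  integrand = ∂Q/∂x - ∂P/∂y = 3*y.
Integrating over R: integral_0^1 integral_0^1 (3*y) dx dy = 3/2.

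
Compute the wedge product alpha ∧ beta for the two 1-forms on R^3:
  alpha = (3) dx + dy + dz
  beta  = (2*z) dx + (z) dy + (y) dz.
alpha ∧ beta = (z) dx ∧ dy + (3*y - 2*z) dx ∧ dz + (y - z) dy ∧ dz

Distribute the wedge, using dx_i ∧ dx_j = -dx_j ∧ dx_i and dx_i ∧ dx_i = 0. For each pair (i, j) with i < j, the coefficient of dx_i ∧ dx_j in alpha ∧ beta is (alpha_i * beta_j - alpha_j * beta_i). Collecting: alpha ∧ beta = (z) dx ∧ dy + (3*y - 2*z) dx ∧ dz + (y - z) dy ∧ dz.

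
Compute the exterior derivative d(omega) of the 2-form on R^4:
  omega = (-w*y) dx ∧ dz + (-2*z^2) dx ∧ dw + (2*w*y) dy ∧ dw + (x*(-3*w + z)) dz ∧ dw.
d(omega) = (w) dx ∧ dy ∧ dz + (-3*w - y + 5*z) dx ∧ dz ∧ dw

For a 2-form omega = sum_{i<j} g_{ij} dx_i ∧ dx_j, the exterior derivative is
  d(omega) = sum_{i<j} d(g_{ij}) ∧ dx_i ∧ dx_j = sum_{i<j, k} (∂g_{ij}/∂x_k) dx_k ∧ dx_i ∧ dx_j.
Expand each term, using dx_k ∧ dx_i ∧ dx_j = sgn(permutation) dx_{(a)} ∧ dx_{(b)} ∧ dx_{(c)} with (a < b < c) sorted:
  d(-w*y) includes (∂/∂y)(-w*y) dy = (-w) dy, which multiplied by dx ∧ dz gives (w) dx ∧ dy ∧ dz
  d(-w*y) includes (∂/∂w)(-w*y) dw = (-y) dw, which multiplied by dx ∧ dz gives (-y) dx ∧ dz ∧ dw
  d(-2*z^2) includes (∂/∂z)(-2*z^2) dz = (-4*z) dz, which multiplied by dx ∧ dw gives (4*z) dx ∧ dz ∧ dw
  d(x*(-3*w + z)) includes (∂/∂x)(x*(-3*w + z)) dx = (-3*w + z) dx, which multiplied by dz ∧ dw gives (-3*w + z) dx ∧ dz ∧ dw
Collecting like 3-forms: d(omega) = (w) dx ∧ dy ∧ dz + (-3*w - y + 5*z) dx ∧ dz ∧ dw.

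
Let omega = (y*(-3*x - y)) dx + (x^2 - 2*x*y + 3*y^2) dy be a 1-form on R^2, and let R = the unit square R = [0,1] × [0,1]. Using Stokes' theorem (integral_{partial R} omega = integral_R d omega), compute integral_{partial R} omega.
integral_(partial R) omega = 5/2

Stokes: integral_partial_R omega = integral_R d omega with d omega = (∂Q/∂x - ∂P/∂y) dx ∧ dy.
  ∂Q/∂x = 2*x - 2*y
  ∂P/∂y = -3*x - 2*y
  integrand = ∂Q/∂x - ∂P/∂y = 5*x.
Integrating over R: integral_0^1 integral_0^1 (5*x) dx dy = 5/2.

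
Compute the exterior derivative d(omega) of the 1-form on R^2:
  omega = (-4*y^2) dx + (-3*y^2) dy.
d(omega) = (8*y) dx ∧ dy

For a 1-form omega = sum_i f_i dx_i, the exterior derivative is
  d(omega) = sum_{i < j} (∂f_j/∂x_i - ∂f_i/∂x_j) dx_i ∧ dx_j.
  coefficient of dx ∧ dy: ∂f_2/∂x - ∂f_1/∂y = ∂(-3*y^2)/∂x - ∂(-4*y^2)/∂y = 8*y
Assembling: d(omega) = (8*y) dx ∧ dy.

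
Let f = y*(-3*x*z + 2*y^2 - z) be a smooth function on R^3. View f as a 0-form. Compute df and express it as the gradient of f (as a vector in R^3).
df = (-3*y*z) dx + (-3*x*z + 6*y^2 - z) dy + (y*(-3*x - 1)) dz; grad f = (-3*y*z, -3*x*z + 6*y^2 - z, y*(-3*x - 1))

For a 0-form f, d f = (∂f/∂x) dx + (∂f/∂y) dy + (∂f/∂z) dz. The components of the vector representation are exactly the entries of grad f in Cartesian coordinates:
  ∂f/∂x = -3*y*z
  ∂f/∂y = -3*x*z + 6*y^2 - z
  ∂f/∂z = y*(-3*x - 1).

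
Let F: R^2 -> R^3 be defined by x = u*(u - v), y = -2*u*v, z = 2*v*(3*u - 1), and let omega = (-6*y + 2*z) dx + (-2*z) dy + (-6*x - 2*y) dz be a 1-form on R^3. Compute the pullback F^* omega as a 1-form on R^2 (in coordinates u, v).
F^* omega = (4*v*(3*u^2 + 15*u*v - 2*u - v)) du + (12*u*(-3*u^2 + 5*u*v + u - 2*v)) dv

Using F^*(f dg) = (f ∘ F) d(g ∘ F), substitute each coordinate x_i by F_i(u, v) in f_i, and replace dx_i by d F_i = (∂F_i/∂u) du + (∂F_i/∂v) dv.
  For the x component: f_1(F) = 4*v*(6*u - 1); d F_1 = (2*u - v) du + (-u) dv
  For the y component: f_2(F) = 4*v*(1 - 3*u); d F_2 = (-2*v) du + (-2*u) dv
  For the z component: f_3(F) = 2*u*(-3*u + 5*v); d F_3 = (6*v) du + (6*u - 2) dv
Combining and collecting du, dv coefficients:
  coeff of du: 4*v*(3*u^2 + 15*u*v - 2*u - v)
  coeff of dv: 12*u*(-3*u^2 + 5*u*v + u - 2*v)
F^* omega = (4*v*(3*u^2 + 15*u*v - 2*u - v)) du + (12*u*(-3*u^2 + 5*u*v + u - 2*v)) dv.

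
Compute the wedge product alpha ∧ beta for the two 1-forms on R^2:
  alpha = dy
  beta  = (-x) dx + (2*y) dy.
alpha ∧ beta = (x) dx ∧ dy

Distribute the wedge, using dx_i ∧ dx_j = -dx_j ∧ dx_i and dx_i ∧ dx_i = 0. For each pair (i, j) with i < j, the coefficient of dx_i ∧ dx_j in alpha ∧ beta is (alpha_i * beta_j - alpha_j * beta_i). Collecting: alpha ∧ beta = (x) dx ∧ dy.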